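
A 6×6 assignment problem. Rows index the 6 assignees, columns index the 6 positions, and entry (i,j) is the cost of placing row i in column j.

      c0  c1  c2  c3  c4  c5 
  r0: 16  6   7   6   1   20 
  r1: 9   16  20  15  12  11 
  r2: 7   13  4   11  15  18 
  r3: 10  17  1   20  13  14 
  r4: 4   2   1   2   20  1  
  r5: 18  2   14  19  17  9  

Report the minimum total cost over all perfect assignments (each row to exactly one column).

optimal assignment: row0→col4 (cost 1), row1→col5 (cost 11), row2→col0 (cost 7), row3→col2 (cost 1), row4→col3 (cost 2), row5→col1 (cost 2)
total = 1 + 11 + 7 + 1 + 2 + 2 = 24

Minimum assignment cost: 24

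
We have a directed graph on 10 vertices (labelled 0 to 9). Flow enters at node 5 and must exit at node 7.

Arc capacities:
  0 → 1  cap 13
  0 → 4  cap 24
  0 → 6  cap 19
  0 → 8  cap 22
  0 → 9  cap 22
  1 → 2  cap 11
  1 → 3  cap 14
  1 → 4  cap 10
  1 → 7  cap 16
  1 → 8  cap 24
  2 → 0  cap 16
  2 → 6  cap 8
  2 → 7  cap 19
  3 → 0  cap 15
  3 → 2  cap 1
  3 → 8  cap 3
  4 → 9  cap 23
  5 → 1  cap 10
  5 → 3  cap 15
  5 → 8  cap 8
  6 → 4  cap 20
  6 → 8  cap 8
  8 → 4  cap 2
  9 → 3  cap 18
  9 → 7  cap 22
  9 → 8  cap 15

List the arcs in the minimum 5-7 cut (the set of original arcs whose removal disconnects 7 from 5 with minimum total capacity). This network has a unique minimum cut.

Min-cut arcs: {(5,1), (5,3), (8,4)} (total capacity 27)

augment #1: 5→1→7 push 10
augment #2: 5→3→2→7 push 1
augment #3: 5→3→0→1→7 push 6
augment #4: 5→3→0→9→7 push 8
augment #5: 5→8→4→9→7 push 2
max flow = 27; residual-reachable set from 5 gives S-side
cut edges (S→T): {(5,1), (5,3), (8,4)} total cap 27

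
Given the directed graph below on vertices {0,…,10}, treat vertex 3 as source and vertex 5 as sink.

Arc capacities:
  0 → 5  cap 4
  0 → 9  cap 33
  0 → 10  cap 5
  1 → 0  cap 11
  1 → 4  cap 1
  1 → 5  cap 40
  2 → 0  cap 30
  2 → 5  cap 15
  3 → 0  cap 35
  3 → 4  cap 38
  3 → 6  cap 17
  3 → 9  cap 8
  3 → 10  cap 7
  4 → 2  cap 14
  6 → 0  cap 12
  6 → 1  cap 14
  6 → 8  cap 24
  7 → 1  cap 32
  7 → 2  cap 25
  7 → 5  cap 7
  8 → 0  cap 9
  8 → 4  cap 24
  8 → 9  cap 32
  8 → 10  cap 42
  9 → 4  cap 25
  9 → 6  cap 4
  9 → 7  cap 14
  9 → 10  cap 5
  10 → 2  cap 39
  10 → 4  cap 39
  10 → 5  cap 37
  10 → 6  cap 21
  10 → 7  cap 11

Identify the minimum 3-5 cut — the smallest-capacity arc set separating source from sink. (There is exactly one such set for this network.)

Min-cut arcs: {(0,5), (0,10), (3,6), (3,10), (4,2), (9,6), (9,7), (9,10)} (total capacity 70)

augment #1: 3→0→5 push 4
augment #2: 3→10→5 push 7
augment #3: 3→0→10→5 push 5
augment #4: 3→4→2→5 push 14
augment #5: 3→6→1→5 push 14
augment #6: 3→9→7→5 push 7
augment #7: 3→9→10→5 push 1
augment #8: 3→0→9→10→5 push 4
augment #9: 3→6→8→10→5 push 3
augment #10: 3→0→9→7→1→5 push 7
augment #11: 3→0→9→6→8→10→5 push 4
max flow = 70; residual-reachable set from 3 gives S-side
cut edges (S→T): {(0,5), (0,10), (3,6), (3,10), (4,2), (9,6), (9,7), (9,10)} total cap 70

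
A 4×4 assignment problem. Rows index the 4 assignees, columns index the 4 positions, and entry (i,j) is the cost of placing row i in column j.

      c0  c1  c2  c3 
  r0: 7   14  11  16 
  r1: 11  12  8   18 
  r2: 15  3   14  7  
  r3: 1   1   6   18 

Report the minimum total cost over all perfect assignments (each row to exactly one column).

Minimum assignment cost: 23

optimal assignment: row0→col0 (cost 7), row1→col2 (cost 8), row2→col3 (cost 7), row3→col1 (cost 1)
total = 7 + 8 + 7 + 1 = 23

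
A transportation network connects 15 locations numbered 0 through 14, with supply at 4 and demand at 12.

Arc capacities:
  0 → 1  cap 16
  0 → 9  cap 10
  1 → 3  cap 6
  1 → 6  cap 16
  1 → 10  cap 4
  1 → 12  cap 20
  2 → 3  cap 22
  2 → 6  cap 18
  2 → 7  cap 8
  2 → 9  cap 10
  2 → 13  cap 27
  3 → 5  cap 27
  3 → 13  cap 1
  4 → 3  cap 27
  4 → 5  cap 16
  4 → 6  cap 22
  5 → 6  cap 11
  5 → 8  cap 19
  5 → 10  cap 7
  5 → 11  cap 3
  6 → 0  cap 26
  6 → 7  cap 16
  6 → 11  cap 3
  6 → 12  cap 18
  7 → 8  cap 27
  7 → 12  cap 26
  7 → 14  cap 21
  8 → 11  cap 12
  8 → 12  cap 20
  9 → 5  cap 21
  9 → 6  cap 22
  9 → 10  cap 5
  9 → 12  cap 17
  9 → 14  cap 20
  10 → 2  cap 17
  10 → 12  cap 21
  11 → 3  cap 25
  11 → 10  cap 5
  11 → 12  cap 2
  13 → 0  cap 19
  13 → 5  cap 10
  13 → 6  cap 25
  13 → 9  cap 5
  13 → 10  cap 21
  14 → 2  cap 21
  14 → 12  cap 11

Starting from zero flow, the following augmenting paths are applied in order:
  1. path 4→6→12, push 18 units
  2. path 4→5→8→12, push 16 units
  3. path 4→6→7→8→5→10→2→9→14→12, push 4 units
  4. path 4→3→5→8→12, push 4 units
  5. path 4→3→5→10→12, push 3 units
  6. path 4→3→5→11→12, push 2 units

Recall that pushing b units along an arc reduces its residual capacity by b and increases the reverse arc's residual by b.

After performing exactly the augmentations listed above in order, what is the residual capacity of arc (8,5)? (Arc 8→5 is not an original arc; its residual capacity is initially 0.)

after path 1 (4→6→12, push 18): res(8,5)=0
after path 2 (4→5→8→12, push 16): res(8,5)=16
after path 3 (4→6→7→8→5→10→2→9→14→12, push 4): res(8,5)=12
after path 4 (4→3→5→8→12, push 4): res(8,5)=16
after path 5 (4→3→5→10→12, push 3): res(8,5)=16
after path 6 (4→3→5→11→12, push 2): res(8,5)=16

Residual capacity of (8,5): 16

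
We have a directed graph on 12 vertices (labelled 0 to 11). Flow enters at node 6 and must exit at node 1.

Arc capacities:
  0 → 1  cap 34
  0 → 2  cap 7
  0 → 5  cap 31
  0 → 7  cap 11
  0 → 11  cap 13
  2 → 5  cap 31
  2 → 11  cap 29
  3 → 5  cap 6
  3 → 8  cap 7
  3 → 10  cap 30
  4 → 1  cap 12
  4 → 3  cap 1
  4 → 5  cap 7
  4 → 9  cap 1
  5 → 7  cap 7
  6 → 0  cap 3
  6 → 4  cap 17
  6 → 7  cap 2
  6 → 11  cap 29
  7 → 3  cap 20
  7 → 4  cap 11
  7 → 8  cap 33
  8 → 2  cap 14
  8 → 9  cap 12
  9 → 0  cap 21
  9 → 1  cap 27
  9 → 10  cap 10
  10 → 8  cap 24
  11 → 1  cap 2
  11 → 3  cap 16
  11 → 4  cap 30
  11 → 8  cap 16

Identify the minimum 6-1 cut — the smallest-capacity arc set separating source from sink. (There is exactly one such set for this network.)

Min-cut arcs: {(4,1), (4,9), (6,0), (8,9), (11,1)} (total capacity 30)

augment #1: 6→0→1 push 3
augment #2: 6→4→1 push 12
augment #3: 6→11→1 push 2
augment #4: 6→4→9→1 push 1
augment #5: 6→7→8→9→1 push 2
augment #6: 6→11→8→9→1 push 10
max flow = 30; residual-reachable set from 6 gives S-side
cut edges (S→T): {(4,1), (4,9), (6,0), (8,9), (11,1)} total cap 30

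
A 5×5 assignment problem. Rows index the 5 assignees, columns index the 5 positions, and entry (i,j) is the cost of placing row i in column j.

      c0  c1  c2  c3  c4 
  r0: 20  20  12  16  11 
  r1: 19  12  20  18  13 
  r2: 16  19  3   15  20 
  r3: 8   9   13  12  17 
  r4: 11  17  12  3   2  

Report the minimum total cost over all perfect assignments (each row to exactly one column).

optimal assignment: row0→col4 (cost 11), row1→col1 (cost 12), row2→col2 (cost 3), row3→col0 (cost 8), row4→col3 (cost 3)
total = 11 + 12 + 3 + 8 + 3 = 37

Minimum assignment cost: 37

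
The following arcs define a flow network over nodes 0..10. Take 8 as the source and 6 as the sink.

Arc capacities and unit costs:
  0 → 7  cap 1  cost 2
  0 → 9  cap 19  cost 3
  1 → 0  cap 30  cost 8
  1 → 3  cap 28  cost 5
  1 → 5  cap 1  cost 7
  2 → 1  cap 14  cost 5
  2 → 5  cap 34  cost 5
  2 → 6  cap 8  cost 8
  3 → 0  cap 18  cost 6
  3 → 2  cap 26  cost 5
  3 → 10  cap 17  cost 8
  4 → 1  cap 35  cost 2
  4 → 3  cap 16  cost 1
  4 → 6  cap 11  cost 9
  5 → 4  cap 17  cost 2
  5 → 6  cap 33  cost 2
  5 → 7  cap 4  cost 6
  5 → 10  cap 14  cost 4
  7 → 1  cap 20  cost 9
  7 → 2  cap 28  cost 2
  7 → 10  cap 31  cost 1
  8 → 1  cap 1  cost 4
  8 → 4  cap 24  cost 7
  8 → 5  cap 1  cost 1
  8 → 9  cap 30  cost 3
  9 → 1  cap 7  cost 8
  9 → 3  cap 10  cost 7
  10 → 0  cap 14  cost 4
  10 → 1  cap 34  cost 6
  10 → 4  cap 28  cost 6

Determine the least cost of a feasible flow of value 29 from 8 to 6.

Minimum cost for 29 units: 518

shortest-cost path #1: 8→5→6 push 1 @ unit cost 3 (adds 3)
shortest-cost path #2: 8→1→5→6 push 1 @ unit cost 13 (adds 13)
shortest-cost path #3: 8→4→6 push 11 @ unit cost 16 (adds 176)
shortest-cost path #4: 8→4→3→2→5→6 push 13 @ unit cost 20 (adds 260)
shortest-cost path #5: 8→9→3→2→5→6 push 3 @ unit cost 22 (adds 66)
total cost = 518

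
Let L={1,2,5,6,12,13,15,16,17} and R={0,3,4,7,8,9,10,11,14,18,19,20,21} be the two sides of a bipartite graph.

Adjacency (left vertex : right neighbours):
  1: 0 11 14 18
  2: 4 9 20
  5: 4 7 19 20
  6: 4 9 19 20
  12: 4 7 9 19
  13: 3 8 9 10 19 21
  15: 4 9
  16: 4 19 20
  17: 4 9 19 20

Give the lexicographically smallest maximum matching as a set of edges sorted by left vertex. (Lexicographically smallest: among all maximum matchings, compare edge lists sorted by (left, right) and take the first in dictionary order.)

|M| = 7 (so the lex-smallest maximum matching has 7 edges)
process left vertices in ascending order; for each, take the smallest-labelled available neighbour that still permits 7 edges overall, or leave it unmatched if none does
lex-smallest matching: {1-0, 2-4, 5-7, 6-9, 12-19, 13-3, 16-20}

Lex-smallest maximum matching: {(1,0), (2,4), (5,7), (6,9), (12,19), (13,3), (16,20)}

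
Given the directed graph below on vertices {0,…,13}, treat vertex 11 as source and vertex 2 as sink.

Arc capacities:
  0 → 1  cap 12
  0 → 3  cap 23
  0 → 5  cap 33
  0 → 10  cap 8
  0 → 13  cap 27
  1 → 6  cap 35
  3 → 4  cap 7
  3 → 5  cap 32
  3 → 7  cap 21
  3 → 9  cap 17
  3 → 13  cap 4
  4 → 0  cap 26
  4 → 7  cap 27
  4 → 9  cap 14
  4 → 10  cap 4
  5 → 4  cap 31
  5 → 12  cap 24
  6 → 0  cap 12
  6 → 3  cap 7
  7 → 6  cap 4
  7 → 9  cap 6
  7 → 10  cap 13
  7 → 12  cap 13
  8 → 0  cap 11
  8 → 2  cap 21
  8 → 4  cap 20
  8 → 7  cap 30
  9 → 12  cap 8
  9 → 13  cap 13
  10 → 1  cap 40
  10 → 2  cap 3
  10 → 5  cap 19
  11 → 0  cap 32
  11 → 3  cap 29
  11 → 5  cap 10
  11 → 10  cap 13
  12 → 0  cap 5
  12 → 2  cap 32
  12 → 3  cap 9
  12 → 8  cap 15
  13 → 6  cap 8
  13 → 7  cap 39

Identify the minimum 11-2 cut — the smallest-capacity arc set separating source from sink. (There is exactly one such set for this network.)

augment #1: 11→10→2 push 3
augment #2: 11→5→12→2 push 10
augment #3: 11→0→5→12→2 push 14
augment #4: 11→3→7→12→2 push 8
augment #5: 11→3→7→12→8→2 push 5
augment #6: 11→3→9→12→8→2 push 8
max flow = 48; residual-reachable set from 11 gives S-side
cut edges (S→T): {(5,12), (7,12), (9,12), (10,2)} total cap 48

Min-cut arcs: {(5,12), (7,12), (9,12), (10,2)} (total capacity 48)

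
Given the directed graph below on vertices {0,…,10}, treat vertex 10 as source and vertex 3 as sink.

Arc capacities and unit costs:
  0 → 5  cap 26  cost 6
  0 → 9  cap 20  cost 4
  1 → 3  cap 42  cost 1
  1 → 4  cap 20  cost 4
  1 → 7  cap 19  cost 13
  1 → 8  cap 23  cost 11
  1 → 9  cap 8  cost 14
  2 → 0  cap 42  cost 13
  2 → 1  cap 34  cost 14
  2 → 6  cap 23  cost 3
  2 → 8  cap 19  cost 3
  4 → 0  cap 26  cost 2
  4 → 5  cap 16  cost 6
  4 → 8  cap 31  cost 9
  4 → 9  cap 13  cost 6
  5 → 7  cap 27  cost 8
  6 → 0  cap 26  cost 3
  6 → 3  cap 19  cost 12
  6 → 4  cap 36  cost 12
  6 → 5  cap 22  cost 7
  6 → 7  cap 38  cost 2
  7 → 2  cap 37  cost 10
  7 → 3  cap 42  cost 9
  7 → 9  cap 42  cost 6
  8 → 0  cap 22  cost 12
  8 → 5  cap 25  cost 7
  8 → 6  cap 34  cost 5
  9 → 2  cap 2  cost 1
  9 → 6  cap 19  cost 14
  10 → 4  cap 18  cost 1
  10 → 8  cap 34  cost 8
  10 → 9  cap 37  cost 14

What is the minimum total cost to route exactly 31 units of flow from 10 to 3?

Minimum cost for 31 units: 740

shortest-cost path #1: 10→4→9→2→6→7→3 push 2 @ unit cost 22 (adds 44)
shortest-cost path #2: 10→4→5→7→3 push 16 @ unit cost 24 (adds 384)
shortest-cost path #3: 10→8→6→7→3 push 13 @ unit cost 24 (adds 312)
total cost = 740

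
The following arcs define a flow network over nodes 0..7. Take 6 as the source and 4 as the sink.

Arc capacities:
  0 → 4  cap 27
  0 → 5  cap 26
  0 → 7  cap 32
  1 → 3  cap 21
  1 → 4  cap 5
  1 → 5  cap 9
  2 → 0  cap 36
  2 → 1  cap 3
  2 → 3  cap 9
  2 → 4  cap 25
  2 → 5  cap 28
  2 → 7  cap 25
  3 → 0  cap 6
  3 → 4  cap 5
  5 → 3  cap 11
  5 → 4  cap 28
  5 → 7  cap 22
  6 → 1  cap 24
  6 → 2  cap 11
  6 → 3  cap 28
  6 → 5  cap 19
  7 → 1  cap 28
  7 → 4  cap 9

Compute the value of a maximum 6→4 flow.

augment #1: 6→1→4 bottleneck 5, total now 5
augment #2: 6→2→4 bottleneck 11, total now 16
augment #3: 6→3→4 bottleneck 5, total now 21
augment #4: 6→5→4 bottleneck 19, total now 40
augment #5: 6→1→5→4 bottleneck 9, total now 49
augment #6: 6→3→0→4 bottleneck 6, total now 55

Maximum flow value: 55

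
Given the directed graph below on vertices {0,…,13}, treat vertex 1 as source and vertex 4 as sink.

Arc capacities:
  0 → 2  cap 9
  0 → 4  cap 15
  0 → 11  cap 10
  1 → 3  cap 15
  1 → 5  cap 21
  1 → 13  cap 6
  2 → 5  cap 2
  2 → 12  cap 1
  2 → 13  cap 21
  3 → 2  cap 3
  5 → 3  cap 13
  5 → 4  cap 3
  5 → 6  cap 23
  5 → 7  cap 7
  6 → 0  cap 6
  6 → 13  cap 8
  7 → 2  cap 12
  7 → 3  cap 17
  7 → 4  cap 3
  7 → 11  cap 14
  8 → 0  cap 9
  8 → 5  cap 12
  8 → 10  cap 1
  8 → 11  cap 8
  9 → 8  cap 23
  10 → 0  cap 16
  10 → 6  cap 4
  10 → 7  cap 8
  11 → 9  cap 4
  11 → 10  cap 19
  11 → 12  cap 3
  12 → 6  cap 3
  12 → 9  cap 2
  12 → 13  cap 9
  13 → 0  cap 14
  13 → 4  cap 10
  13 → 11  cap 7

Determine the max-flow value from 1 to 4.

Maximum flow value: 30

augment #1: 1→5→4 bottleneck 3, total now 3
augment #2: 1→13→4 bottleneck 6, total now 9
augment #3: 1→5→7→4 bottleneck 3, total now 12
augment #4: 1→3→2→13→4 bottleneck 3, total now 15
augment #5: 1→5→6→0→4 bottleneck 6, total now 21
augment #6: 1→5→6→13→4 bottleneck 1, total now 22
augment #7: 1→5→6→13→0→4 bottleneck 7, total now 29
augment #8: 1→5→7→2→13→0→4 bottleneck 1, total now 30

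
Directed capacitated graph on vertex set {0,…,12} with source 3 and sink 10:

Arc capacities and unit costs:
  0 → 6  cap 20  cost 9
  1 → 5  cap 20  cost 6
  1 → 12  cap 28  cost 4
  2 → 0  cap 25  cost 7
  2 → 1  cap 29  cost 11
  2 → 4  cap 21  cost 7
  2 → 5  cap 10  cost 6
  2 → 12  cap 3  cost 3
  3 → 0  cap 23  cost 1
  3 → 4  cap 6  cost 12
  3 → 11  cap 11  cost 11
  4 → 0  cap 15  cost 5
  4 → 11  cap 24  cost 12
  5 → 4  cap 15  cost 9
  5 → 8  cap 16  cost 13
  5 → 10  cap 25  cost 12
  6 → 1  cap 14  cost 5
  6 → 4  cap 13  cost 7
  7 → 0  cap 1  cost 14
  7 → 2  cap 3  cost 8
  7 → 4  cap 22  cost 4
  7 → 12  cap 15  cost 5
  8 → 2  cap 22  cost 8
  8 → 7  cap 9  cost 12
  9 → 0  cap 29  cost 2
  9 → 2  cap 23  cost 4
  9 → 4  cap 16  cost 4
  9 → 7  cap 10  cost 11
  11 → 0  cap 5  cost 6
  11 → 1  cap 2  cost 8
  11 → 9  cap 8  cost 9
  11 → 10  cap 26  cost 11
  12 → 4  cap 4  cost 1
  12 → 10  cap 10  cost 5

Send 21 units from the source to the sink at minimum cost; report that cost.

shortest-cost path #1: 3→11→10 push 11 @ unit cost 22 (adds 242)
shortest-cost path #2: 3→0→6→1→12→10 push 10 @ unit cost 24 (adds 240)
total cost = 482

Minimum cost for 21 units: 482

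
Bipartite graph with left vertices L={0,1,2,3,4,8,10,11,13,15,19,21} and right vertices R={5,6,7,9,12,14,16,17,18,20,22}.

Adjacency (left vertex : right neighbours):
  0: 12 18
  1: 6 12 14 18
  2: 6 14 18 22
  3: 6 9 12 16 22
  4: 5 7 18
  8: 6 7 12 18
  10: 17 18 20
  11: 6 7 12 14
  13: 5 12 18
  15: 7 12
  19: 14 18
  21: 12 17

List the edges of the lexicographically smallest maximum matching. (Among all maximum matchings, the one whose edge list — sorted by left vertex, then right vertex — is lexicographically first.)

Lex-smallest maximum matching: {(0,12), (1,6), (2,22), (3,9), (4,5), (8,7), (10,20), (11,14), (13,18), (21,17)}

|M| = 10 (so the lex-smallest maximum matching has 10 edges)
process left vertices in ascending order; for each, take the smallest-labelled available neighbour that still permits 10 edges overall, or leave it unmatched if none does
lex-smallest matching: {0-12, 1-6, 2-22, 3-9, 4-5, 8-7, 10-20, 11-14, 13-18, 21-17}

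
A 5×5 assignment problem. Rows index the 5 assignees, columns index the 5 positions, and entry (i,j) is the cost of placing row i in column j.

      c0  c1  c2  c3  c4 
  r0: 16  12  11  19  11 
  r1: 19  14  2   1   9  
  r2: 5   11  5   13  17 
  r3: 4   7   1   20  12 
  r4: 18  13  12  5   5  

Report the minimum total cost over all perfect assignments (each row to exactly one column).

Minimum assignment cost: 24

optimal assignment: row0→col1 (cost 12), row1→col3 (cost 1), row2→col0 (cost 5), row3→col2 (cost 1), row4→col4 (cost 5)
total = 12 + 1 + 5 + 1 + 5 = 24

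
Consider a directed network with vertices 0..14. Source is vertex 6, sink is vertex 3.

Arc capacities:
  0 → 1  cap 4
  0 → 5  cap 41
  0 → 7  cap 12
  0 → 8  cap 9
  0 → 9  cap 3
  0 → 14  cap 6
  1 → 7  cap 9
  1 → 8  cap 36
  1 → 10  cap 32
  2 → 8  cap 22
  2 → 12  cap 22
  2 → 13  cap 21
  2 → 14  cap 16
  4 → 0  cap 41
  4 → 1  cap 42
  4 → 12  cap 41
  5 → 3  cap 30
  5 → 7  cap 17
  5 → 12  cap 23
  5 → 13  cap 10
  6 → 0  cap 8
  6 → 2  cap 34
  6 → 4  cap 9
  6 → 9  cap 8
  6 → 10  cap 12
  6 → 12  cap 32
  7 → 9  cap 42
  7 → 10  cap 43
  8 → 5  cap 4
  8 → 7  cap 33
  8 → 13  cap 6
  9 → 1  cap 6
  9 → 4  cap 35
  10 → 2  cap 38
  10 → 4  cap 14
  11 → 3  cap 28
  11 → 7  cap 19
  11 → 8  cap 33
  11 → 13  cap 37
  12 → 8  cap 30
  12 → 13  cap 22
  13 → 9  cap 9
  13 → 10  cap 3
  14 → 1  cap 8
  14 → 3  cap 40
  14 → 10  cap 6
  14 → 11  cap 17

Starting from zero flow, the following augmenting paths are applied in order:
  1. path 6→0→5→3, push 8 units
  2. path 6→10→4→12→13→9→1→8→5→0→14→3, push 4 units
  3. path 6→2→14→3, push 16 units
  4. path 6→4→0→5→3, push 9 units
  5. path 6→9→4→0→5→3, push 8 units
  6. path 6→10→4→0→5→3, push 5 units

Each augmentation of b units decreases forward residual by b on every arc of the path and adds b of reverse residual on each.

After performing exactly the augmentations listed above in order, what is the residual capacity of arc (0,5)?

after path 1 (6→0→5→3, push 8): res(0,5)=33
after path 2 (6→10→4→12→13→9→1→8→5→0→14→3, push 4): res(0,5)=37
after path 3 (6→2→14→3, push 16): res(0,5)=37
after path 4 (6→4→0→5→3, push 9): res(0,5)=28
after path 5 (6→9→4→0→5→3, push 8): res(0,5)=20
after path 6 (6→10→4→0→5→3, push 5): res(0,5)=15

Residual capacity of (0,5): 15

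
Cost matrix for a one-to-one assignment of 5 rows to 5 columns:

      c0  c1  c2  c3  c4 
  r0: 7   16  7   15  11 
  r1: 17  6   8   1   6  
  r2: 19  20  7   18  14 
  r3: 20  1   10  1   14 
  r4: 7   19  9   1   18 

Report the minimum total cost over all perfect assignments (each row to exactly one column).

optimal assignment: row0→col0 (cost 7), row1→col4 (cost 6), row2→col2 (cost 7), row3→col1 (cost 1), row4→col3 (cost 1)
total = 7 + 6 + 7 + 1 + 1 = 22

Minimum assignment cost: 22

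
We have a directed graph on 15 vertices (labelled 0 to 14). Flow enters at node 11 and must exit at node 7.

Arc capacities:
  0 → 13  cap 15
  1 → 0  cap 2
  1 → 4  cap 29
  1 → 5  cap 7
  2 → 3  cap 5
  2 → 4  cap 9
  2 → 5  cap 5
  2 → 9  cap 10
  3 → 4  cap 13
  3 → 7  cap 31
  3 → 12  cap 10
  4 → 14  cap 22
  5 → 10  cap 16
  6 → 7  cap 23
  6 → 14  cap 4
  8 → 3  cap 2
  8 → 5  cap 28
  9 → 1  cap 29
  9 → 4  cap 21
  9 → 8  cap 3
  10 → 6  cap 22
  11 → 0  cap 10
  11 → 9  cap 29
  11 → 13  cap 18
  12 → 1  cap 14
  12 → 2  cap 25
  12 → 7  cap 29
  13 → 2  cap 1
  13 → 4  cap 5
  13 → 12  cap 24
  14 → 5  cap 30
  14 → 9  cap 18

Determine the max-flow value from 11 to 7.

Maximum flow value: 43

augment #1: 11→13→12→7 bottleneck 18, total now 18
augment #2: 11→0→13→12→7 bottleneck 6, total now 24
augment #3: 11→9→8→3→7 bottleneck 2, total now 26
augment #4: 11→0→13→2→3→7 bottleneck 1, total now 27
augment #5: 11→9→1→5→10→6→7 bottleneck 7, total now 34
augment #6: 11→9→8→5→10→6→7 bottleneck 1, total now 35
augment #7: 11→9→4→14→5→10→6→7 bottleneck 8, total now 43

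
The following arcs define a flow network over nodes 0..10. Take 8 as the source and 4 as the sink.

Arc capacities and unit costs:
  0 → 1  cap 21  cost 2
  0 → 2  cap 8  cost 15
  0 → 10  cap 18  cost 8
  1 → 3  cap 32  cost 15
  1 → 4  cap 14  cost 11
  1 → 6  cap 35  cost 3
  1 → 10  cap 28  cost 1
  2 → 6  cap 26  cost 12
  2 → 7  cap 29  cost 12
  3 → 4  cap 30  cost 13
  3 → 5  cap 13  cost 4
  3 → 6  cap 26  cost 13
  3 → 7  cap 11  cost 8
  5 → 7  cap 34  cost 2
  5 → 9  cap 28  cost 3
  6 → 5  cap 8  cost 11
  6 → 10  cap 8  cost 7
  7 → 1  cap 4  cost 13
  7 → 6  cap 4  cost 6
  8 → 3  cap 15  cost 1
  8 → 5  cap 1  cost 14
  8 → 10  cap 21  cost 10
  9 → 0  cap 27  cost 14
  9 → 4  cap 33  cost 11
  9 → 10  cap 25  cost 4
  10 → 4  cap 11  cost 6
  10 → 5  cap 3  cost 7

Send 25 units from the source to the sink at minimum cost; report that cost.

Minimum cost for 25 units: 370

shortest-cost path #1: 8→3→4 push 15 @ unit cost 14 (adds 210)
shortest-cost path #2: 8→10→4 push 10 @ unit cost 16 (adds 160)
total cost = 370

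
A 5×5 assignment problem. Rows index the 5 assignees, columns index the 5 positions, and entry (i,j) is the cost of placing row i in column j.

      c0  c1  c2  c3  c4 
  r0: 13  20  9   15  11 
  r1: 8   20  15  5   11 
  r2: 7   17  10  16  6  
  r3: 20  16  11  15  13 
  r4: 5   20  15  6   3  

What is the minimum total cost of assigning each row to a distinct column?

Minimum assignment cost: 40

optimal assignment: row0→col2 (cost 9), row1→col3 (cost 5), row2→col0 (cost 7), row3→col1 (cost 16), row4→col4 (cost 3)
total = 9 + 5 + 7 + 16 + 3 = 40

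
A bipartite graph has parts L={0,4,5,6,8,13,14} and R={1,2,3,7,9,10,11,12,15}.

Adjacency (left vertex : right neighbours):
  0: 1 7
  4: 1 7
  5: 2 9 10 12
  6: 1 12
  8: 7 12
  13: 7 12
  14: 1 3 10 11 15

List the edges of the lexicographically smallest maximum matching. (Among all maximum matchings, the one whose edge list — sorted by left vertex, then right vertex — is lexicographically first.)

Lex-smallest maximum matching: {(0,1), (4,7), (5,2), (6,12), (14,3)}

|M| = 5 (so the lex-smallest maximum matching has 5 edges)
process left vertices in ascending order; for each, take the smallest-labelled available neighbour that still permits 5 edges overall, or leave it unmatched if none does
lex-smallest matching: {0-1, 4-7, 5-2, 6-12, 14-3}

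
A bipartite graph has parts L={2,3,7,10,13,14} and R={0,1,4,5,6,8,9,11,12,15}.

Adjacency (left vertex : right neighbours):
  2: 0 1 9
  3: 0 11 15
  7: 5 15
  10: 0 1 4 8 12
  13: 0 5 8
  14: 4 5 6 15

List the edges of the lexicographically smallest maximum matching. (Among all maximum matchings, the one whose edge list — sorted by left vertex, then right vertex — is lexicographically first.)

Lex-smallest maximum matching: {(2,0), (3,11), (7,5), (10,1), (13,8), (14,4)}

|M| = 6 (so the lex-smallest maximum matching has 6 edges)
process left vertices in ascending order; for each, take the smallest-labelled available neighbour that still permits 6 edges overall, or leave it unmatched if none does
lex-smallest matching: {2-0, 3-11, 7-5, 10-1, 13-8, 14-4}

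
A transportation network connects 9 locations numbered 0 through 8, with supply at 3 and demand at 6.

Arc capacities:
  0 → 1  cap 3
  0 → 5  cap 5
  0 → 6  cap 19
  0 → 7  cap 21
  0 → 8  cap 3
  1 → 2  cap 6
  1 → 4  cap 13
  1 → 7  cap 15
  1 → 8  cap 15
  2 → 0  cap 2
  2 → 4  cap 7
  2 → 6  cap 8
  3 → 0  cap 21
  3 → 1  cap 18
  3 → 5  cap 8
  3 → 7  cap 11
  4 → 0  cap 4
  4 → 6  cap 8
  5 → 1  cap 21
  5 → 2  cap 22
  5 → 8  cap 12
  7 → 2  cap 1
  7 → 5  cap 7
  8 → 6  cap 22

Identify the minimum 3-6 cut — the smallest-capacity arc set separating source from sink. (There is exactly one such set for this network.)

augment #1: 3→0→6 push 19
augment #2: 3→0→8→6 push 2
augment #3: 3→1→2→6 push 6
augment #4: 3→1→4→6 push 8
augment #5: 3→1→8→6 push 4
augment #6: 3→5→2→6 push 2
augment #7: 3→5→8→6 push 6
augment #8: 3→7→5→8→6 push 6
augment #9: 3→7→2→0→8→6 push 1
augment #10: 3→7→5→1→8→6 push 1
max flow = 55; residual-reachable set from 3 gives S-side
cut edges (S→T): {(3,0), (3,1), (3,5), (7,2), (7,5)} total cap 55

Min-cut arcs: {(3,0), (3,1), (3,5), (7,2), (7,5)} (total capacity 55)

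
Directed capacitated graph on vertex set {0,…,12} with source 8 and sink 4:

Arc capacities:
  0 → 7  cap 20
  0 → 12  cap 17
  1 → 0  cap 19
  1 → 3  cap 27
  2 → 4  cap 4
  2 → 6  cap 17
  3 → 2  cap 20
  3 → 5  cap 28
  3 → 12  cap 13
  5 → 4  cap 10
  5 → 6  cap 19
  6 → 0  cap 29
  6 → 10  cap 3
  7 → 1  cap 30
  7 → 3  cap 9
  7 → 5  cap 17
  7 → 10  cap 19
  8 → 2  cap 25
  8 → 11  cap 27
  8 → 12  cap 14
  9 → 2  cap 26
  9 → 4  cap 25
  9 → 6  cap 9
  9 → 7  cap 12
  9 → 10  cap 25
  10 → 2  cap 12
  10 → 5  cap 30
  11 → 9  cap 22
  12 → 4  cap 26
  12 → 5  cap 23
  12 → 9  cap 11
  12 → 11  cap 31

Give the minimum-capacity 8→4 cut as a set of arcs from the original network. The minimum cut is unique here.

augment #1: 8→2→4 push 4
augment #2: 8→12→4 push 14
augment #3: 8→11→9→4 push 22
augment #4: 8→2→6→0→12→4 push 12
augment #5: 8→2→6→10→5→4 push 3
augment #6: 8→2→6→0→7→5→4 push 2
max flow = 57; residual-reachable set from 8 gives S-side
cut edges (S→T): {(2,4), (2,6), (8,12), (11,9)} total cap 57

Min-cut arcs: {(2,4), (2,6), (8,12), (11,9)} (total capacity 57)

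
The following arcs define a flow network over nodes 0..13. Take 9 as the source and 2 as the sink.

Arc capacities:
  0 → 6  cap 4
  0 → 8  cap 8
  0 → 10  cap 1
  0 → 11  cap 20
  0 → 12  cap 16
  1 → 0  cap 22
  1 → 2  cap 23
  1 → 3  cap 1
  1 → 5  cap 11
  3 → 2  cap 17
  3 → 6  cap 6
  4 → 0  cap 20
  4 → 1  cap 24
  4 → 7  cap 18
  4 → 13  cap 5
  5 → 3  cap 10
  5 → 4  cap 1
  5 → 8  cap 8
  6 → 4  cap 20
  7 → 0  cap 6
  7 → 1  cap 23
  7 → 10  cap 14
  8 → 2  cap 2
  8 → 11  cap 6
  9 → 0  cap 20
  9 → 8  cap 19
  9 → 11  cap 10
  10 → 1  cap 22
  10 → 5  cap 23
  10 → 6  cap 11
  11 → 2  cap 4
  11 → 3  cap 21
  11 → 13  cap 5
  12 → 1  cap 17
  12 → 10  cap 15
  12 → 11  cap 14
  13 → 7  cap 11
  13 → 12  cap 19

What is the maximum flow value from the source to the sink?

augment #1: 9→8→2 bottleneck 2, total now 2
augment #2: 9→11→2 bottleneck 4, total now 6
augment #3: 9→11→3→2 bottleneck 6, total now 12
augment #4: 9→0→10→1→2 bottleneck 1, total now 13
augment #5: 9→0→11→3→2 bottleneck 11, total now 24
augment #6: 9→0→12→1→2 bottleneck 8, total now 32
augment #7: 9→8→11→0→12→1→2 bottleneck 6, total now 38

Maximum flow value: 38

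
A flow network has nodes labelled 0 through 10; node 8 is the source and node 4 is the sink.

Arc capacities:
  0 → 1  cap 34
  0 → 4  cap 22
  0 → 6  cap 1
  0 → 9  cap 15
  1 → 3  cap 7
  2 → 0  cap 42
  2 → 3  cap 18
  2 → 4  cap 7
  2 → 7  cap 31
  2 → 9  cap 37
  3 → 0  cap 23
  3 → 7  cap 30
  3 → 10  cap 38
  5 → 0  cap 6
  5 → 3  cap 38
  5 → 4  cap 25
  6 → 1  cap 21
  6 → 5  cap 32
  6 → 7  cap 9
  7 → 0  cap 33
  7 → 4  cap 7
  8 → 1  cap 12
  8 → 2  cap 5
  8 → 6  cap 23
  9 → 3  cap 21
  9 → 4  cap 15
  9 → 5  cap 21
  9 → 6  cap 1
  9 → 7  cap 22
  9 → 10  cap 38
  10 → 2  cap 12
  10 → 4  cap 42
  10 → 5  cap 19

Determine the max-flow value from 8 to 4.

augment #1: 8→2→4 bottleneck 5, total now 5
augment #2: 8→6→5→4 bottleneck 23, total now 28
augment #3: 8→1→3→0→4 bottleneck 7, total now 35

Maximum flow value: 35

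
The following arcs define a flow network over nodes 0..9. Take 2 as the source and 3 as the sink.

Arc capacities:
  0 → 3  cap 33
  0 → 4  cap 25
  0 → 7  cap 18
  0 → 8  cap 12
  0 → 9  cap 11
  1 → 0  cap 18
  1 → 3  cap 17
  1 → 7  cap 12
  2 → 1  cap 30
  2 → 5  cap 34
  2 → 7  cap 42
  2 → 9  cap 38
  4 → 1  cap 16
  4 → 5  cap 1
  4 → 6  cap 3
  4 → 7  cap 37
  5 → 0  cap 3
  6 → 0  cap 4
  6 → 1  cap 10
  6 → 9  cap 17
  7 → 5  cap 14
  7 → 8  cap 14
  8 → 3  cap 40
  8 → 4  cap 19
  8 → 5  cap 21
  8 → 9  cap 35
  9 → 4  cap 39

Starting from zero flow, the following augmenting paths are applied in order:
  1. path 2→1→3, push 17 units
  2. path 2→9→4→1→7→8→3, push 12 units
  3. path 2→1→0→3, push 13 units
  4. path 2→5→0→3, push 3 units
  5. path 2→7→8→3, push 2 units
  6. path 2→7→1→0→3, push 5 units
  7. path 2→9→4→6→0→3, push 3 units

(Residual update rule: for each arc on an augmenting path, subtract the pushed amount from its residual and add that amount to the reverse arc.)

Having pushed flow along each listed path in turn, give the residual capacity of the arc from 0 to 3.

after path 1 (2→1→3, push 17): res(0,3)=33
after path 2 (2→9→4→1→7→8→3, push 12): res(0,3)=33
after path 3 (2→1→0→3, push 13): res(0,3)=20
after path 4 (2→5→0→3, push 3): res(0,3)=17
after path 5 (2→7→8→3, push 2): res(0,3)=17
after path 6 (2→7→1→0→3, push 5): res(0,3)=12
after path 7 (2→9→4→6→0→3, push 3): res(0,3)=9

Residual capacity of (0,3): 9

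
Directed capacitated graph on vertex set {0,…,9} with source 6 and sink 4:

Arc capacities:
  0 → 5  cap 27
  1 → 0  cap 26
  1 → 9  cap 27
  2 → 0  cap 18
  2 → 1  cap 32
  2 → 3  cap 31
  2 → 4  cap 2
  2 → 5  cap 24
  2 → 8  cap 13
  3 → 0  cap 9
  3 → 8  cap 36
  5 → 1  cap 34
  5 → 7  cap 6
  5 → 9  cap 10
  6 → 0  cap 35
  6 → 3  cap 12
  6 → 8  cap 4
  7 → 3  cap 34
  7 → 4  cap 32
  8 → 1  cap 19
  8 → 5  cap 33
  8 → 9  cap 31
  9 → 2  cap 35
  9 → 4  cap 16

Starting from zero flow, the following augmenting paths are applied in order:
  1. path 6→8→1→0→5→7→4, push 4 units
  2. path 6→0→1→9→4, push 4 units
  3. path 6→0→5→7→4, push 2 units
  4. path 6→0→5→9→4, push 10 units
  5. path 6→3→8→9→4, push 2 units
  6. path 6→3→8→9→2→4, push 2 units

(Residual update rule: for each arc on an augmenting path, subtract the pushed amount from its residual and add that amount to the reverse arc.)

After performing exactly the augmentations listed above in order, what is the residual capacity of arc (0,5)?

Residual capacity of (0,5): 11

after path 1 (6→8→1→0→5→7→4, push 4): res(0,5)=23
after path 2 (6→0→1→9→4, push 4): res(0,5)=23
after path 3 (6→0→5→7→4, push 2): res(0,5)=21
after path 4 (6→0→5→9→4, push 10): res(0,5)=11
after path 5 (6→3→8→9→4, push 2): res(0,5)=11
after path 6 (6→3→8→9→2→4, push 2): res(0,5)=11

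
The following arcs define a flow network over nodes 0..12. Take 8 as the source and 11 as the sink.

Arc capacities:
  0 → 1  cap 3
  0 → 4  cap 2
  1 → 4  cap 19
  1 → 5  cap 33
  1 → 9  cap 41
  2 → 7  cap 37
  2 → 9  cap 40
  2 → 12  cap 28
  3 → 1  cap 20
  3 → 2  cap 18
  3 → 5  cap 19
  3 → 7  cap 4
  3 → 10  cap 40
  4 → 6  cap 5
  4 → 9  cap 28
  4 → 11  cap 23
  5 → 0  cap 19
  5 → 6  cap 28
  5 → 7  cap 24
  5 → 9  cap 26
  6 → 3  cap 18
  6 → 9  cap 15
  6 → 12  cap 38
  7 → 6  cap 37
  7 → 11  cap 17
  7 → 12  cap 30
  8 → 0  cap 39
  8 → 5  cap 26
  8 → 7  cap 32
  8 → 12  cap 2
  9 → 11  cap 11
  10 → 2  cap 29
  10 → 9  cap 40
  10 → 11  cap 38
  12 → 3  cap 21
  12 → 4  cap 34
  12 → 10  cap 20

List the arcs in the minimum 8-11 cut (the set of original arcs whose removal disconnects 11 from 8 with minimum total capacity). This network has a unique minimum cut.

augment #1: 8→7→11 push 17
augment #2: 8→0→4→11 push 2
augment #3: 8→5→9→11 push 11
augment #4: 8→12→4→11 push 2
augment #5: 8→0→1→4→11 push 3
augment #6: 8→7→12→4→11 push 15
augment #7: 8→5→6→3→10→11 push 15
max flow = 65; residual-reachable set from 8 gives S-side
cut edges (S→T): {(0,1), (0,4), (8,5), (8,7), (8,12)} total cap 65

Min-cut arcs: {(0,1), (0,4), (8,5), (8,7), (8,12)} (total capacity 65)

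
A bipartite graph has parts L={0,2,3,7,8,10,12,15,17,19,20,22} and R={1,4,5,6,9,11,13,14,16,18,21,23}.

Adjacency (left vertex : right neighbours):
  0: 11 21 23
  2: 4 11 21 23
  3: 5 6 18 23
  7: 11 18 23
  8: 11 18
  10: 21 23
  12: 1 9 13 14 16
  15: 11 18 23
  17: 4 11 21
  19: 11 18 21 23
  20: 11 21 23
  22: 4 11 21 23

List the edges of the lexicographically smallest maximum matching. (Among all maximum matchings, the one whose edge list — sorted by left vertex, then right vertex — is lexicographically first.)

Lex-smallest maximum matching: {(0,11), (2,4), (3,5), (7,18), (10,21), (12,1), (15,23)}

|M| = 7 (so the lex-smallest maximum matching has 7 edges)
process left vertices in ascending order; for each, take the smallest-labelled available neighbour that still permits 7 edges overall, or leave it unmatched if none does
lex-smallest matching: {0-11, 2-4, 3-5, 7-18, 10-21, 12-1, 15-23}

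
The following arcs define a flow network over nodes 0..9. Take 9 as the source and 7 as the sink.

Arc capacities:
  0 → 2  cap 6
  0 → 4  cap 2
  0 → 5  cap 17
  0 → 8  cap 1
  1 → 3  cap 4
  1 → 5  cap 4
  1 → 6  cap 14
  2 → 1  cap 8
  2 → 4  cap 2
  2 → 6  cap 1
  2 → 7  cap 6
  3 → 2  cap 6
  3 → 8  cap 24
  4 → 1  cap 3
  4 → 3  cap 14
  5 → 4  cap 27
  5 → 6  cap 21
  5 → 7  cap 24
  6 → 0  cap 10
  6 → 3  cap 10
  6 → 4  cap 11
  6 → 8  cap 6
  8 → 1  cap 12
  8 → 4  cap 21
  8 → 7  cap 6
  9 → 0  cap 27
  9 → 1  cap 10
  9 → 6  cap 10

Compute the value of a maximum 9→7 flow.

Maximum flow value: 33

augment #1: 9→0→2→7 bottleneck 6, total now 6
augment #2: 9→0→5→7 bottleneck 17, total now 23
augment #3: 9→0→8→7 bottleneck 1, total now 24
augment #4: 9→1→5→7 bottleneck 4, total now 28
augment #5: 9→6→8→7 bottleneck 5, total now 33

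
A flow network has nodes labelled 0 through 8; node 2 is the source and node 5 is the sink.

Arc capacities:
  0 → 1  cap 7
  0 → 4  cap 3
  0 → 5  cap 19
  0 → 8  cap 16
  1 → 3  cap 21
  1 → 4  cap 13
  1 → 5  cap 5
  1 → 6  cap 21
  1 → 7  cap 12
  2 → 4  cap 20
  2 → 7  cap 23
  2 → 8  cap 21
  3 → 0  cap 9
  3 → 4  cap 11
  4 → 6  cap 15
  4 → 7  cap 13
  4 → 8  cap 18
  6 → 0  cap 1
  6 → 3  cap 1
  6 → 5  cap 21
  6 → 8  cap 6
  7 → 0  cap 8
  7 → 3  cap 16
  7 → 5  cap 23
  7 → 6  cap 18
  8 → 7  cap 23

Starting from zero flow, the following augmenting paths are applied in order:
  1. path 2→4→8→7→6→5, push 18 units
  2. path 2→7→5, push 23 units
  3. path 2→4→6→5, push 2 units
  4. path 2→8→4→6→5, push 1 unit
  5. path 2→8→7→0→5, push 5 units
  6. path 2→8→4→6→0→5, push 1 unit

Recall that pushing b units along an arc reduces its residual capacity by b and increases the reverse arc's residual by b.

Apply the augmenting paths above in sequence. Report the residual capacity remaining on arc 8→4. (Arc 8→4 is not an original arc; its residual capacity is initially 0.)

Residual capacity of (8,4): 16

after path 1 (2→4→8→7→6→5, push 18): res(8,4)=18
after path 2 (2→7→5, push 23): res(8,4)=18
after path 3 (2→4→6→5, push 2): res(8,4)=18
after path 4 (2→8→4→6→5, push 1): res(8,4)=17
after path 5 (2→8→7→0→5, push 5): res(8,4)=17
after path 6 (2→8→4→6→0→5, push 1): res(8,4)=16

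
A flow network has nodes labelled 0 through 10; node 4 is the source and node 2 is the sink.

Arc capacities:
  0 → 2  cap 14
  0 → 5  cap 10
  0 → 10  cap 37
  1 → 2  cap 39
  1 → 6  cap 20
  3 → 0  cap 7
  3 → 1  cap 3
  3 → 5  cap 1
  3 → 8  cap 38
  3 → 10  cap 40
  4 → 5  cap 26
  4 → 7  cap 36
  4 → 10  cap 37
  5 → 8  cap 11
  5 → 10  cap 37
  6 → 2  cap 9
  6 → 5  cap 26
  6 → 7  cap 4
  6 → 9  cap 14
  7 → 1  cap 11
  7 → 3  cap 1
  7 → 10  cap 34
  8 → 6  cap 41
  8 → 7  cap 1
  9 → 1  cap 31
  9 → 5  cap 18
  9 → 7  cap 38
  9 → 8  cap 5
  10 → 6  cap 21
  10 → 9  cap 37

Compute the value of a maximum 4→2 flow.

Maximum flow value: 49

augment #1: 4→7→1→2 bottleneck 11, total now 11
augment #2: 4→10→6→2 bottleneck 9, total now 20
augment #3: 4→7→3→0→2 bottleneck 1, total now 21
augment #4: 4→10→9→1→2 bottleneck 28, total now 49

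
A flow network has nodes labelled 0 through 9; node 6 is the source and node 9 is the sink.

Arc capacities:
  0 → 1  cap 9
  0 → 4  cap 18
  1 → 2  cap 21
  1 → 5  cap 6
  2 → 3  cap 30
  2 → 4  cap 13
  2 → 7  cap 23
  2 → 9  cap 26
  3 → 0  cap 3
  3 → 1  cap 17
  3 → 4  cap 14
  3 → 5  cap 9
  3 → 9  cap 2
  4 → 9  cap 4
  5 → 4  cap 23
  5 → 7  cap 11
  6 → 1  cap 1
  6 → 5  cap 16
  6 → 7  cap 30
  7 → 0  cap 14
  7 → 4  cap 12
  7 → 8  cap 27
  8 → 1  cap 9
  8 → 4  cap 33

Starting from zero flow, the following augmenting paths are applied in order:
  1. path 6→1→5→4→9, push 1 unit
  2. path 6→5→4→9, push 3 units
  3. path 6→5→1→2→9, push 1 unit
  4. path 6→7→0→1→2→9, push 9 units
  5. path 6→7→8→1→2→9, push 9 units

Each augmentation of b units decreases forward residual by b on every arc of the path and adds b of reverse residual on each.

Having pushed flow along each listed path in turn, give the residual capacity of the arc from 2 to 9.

Residual capacity of (2,9): 7

after path 1 (6→1→5→4→9, push 1): res(2,9)=26
after path 2 (6→5→4→9, push 3): res(2,9)=26
after path 3 (6→5→1→2→9, push 1): res(2,9)=25
after path 4 (6→7→0→1→2→9, push 9): res(2,9)=16
after path 5 (6→7→8→1→2→9, push 9): res(2,9)=7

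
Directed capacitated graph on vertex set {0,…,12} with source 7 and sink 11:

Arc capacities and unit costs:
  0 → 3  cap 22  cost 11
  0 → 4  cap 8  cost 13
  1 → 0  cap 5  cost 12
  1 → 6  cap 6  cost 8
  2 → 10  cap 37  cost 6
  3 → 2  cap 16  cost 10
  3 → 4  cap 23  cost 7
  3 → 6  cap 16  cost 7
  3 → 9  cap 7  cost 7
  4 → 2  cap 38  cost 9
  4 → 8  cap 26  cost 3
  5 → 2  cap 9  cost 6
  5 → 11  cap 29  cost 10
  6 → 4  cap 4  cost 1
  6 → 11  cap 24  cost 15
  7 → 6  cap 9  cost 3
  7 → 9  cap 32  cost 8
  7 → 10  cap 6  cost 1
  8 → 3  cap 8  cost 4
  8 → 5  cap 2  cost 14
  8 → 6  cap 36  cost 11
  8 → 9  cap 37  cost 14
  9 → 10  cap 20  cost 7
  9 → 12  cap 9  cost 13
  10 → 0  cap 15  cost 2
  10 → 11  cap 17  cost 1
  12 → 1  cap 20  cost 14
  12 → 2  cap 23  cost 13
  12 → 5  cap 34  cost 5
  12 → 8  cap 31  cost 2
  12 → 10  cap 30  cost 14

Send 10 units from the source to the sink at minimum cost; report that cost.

shortest-cost path #1: 7→10→11 push 6 @ unit cost 2 (adds 12)
shortest-cost path #2: 7→9→10→11 push 4 @ unit cost 16 (adds 64)
total cost = 76

Minimum cost for 10 units: 76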